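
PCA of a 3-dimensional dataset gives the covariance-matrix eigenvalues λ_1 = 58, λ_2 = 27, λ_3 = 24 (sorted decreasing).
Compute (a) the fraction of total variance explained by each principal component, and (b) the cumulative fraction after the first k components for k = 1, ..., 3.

Step 1 — total variance = trace(Sigma) = Σ λ_i = 58 + 27 + 24 = 109.

Step 2 — fraction explained by component i = λ_i / Σ λ:
  PC1: 58/109 = 0.5321
  PC2: 27/109 = 0.2477
  PC3: 24/109 = 0.2202

Step 3 — cumulative fraction after k components = (λ_1 + ... + λ_k) / Σ λ:
  k = 1: 58/109 = 0.5321
  k = 2: (58 + 27)/109 = 85/109 = 0.7798
  k = 3: (58 + 27 + 24)/109 = 109/109 = 1

Summary (fraction, with percent):

explained: PC1 0.5321 (53.21%), PC2 0.2477 (24.77%), PC3 0.2202 (22.02%);  cumulative: 0.5321, 0.7798, 1


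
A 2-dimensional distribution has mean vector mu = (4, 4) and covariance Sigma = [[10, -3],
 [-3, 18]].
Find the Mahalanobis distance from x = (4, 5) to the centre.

Step 1 — centre the observation: (x - mu) = (0, 1).

Step 2 — invert Sigma. det(Sigma) = 10·18 - (-3)² = 171.
  Sigma^{-1} = (1/det) · [[d, -b], [-b, a]] = [[0.1053, 0.0175],
 [0.0175, 0.0585]].

Step 3 — form the quadratic (x - mu)^T · Sigma^{-1} · (x - mu):
  Sigma^{-1} · (x - mu) = (0.0175, 0.0585).
  (x - mu)^T · [Sigma^{-1} · (x - mu)] = (0)·(0.0175) + (1)·(0.0585) = 0.0585.

Step 4 — take square root: d = √(0.0585) ≈ 0.2418.

d(x, mu) = √(0.0585) ≈ 0.2418


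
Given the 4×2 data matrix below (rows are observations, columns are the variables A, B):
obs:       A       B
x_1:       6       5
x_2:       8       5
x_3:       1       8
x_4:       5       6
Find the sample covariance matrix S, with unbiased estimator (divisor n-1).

Step 1 — column means:
  mean(A) = (6 + 8 + 1 + 5) / 4 = 20/4 = 5
  mean(B) = (5 + 5 + 8 + 6) / 4 = 24/4 = 6

Step 2 — sample covariance S[i,j] = (1/(n-1)) · Σ_k (x_{k,i} - mean_i) · (x_{k,j} - mean_j), with n-1 = 3.
  S[A,A] = ((1)·(1) + (3)·(3) + (-4)·(-4) + (0)·(0)) / 3 = 26/3 = 8.6667
  S[A,B] = ((1)·(-1) + (3)·(-1) + (-4)·(2) + (0)·(0)) / 3 = -12/3 = -4
  S[B,B] = ((-1)·(-1) + (-1)·(-1) + (2)·(2) + (0)·(0)) / 3 = 6/3 = 2

S is symmetric (S[j,i] = S[i,j]). Assembling:

S = [[8.6667, -4],
 [-4, 2]]


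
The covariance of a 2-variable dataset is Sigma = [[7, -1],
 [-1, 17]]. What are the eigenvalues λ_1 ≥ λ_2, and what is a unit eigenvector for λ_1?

Step 1 — characteristic polynomial of 2×2 Sigma:
  det(Sigma - λI) = λ² - trace · λ + det = 0.
  trace = 7 + 17 = 24, det = 7·17 - (-1)² = 118.
Step 2 — discriminant:
  Δ = trace² - 4·det = 576 - 472 = 104.
Step 3 — eigenvalues:
  λ = (trace ± √Δ)/2 = (24 ± 10.198)/2,
  λ_1 = 17.099,  λ_2 = 6.901.

Step 4 — unit eigenvector for λ_1: solve (Sigma - λ_1 I)v = 0. First row:
  (7 - 17.099)·v_x + (-1)·v_y = 0, i.e. (-10.099)·v_x + (-1)·v_y = 0,
  so v ∝ (b, λ_1 - a) = (-1, 10.099); multiply by -1 so the first entry is positive: u = (1, -10.099).
  ||u|| = √((1)² + (-10.099)²) = √(102.9902) ≈ 10.1484,
  v_1 = u/||u|| ≈ (0.0985, -0.9951) (||v_1|| = 1).

λ_1 = 17.099,  λ_2 = 6.901;  v_1 ≈ (0.0985, -0.9951)


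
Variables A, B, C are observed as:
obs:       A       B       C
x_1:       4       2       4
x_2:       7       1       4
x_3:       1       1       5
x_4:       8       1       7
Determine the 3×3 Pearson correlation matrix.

Step 1 — column means:
  mean(A) = (4 + 7 + 1 + 8) / 4 = 20/4 = 5
  mean(B) = (2 + 1 + 1 + 1) / 4 = 5/4 = 1.25
  mean(C) = (4 + 4 + 5 + 7) / 4 = 20/4 = 5

Step 2 — sample variances and covariances s[i,j] = (1/(n-1)) · Σ_k (x_{k,i} - mean_i) · (x_{k,j} - mean_j), with n-1 = 3:
  s[A,A] = ((-1)·(-1) + (2)·(2) + (-4)·(-4) + (3)·(3)) / 3 = 30/3 = 10
  s[A,B] = ((-1)·(0.75) + (2)·(-0.25) + (-4)·(-0.25) + (3)·(-0.25)) / 3 = -1/3 = -0.3333
  s[A,C] = ((-1)·(-1) + (2)·(-1) + (-4)·(0) + (3)·(2)) / 3 = 5/3 = 1.6667
  s[B,B] = ((0.75)·(0.75) + (-0.25)·(-0.25) + (-0.25)·(-0.25) + (-0.25)·(-0.25)) / 3 = 0.75/3 = 0.25
  s[B,C] = ((0.75)·(-1) + (-0.25)·(-1) + (-0.25)·(0) + (-0.25)·(2)) / 3 = -1/3 = -0.3333
  s[C,C] = ((-1)·(-1) + (-1)·(-1) + (0)·(0) + (2)·(2)) / 3 = 6/3 = 2
  Sample standard deviations s_i = √(s[i,i]):
  s(A) = √(10) = 3.1623
  s(B) = √(0.25) = 0.5
  s(C) = √(2) = 1.4142

Step 3 — r_{ij} = s_{ij} / (s_i · s_j):
  r[A,A] = 1 (diagonal).
  r[A,B] = -0.3333 / (3.1623 · 0.5) = -0.3333 / 1.5811 = -0.2108
  r[A,C] = 1.6667 / (3.1623 · 1.4142) = 1.6667 / 4.4721 = 0.3727
  r[B,B] = 1 (diagonal).
  r[B,C] = -0.3333 / (0.5 · 1.4142) = -0.3333 / 0.7071 = -0.4714
  r[C,C] = 1 (diagonal).

R is symmetric with unit diagonal. Assembling:

R = [[1, -0.2108, 0.3727],
 [-0.2108, 1, -0.4714],
 [0.3727, -0.4714, 1]]


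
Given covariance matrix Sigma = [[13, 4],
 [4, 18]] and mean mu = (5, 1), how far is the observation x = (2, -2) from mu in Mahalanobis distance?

Step 1 — centre the observation: (x - mu) = (-3, -3).

Step 2 — invert Sigma. det(Sigma) = 13·18 - (4)² = 218.
  Sigma^{-1} = (1/det) · [[d, -b], [-b, a]] = [[0.0826, -0.0183],
 [-0.0183, 0.0596]].

Step 3 — form the quadratic (x - mu)^T · Sigma^{-1} · (x - mu):
  Sigma^{-1} · (x - mu) = (-0.1927, -0.1239).
  (x - mu)^T · [Sigma^{-1} · (x - mu)] = (-3)·(-0.1927) + (-3)·(-0.1239) = 0.9495.

Step 4 — take square root: d = √(0.9495) ≈ 0.9744.

d(x, mu) = √(0.9495) ≈ 0.9744


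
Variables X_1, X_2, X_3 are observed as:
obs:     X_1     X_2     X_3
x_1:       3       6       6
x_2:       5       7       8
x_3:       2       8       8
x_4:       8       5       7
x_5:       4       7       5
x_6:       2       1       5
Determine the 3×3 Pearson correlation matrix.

Step 1 — column means:
  mean(X_1) = (3 + 5 + 2 + 8 + 4 + 2) / 6 = 24/6 = 4
  mean(X_2) = (6 + 7 + 8 + 5 + 7 + 1) / 6 = 34/6 = 5.6667
  mean(X_3) = (6 + 8 + 8 + 7 + 5 + 5) / 6 = 39/6 = 6.5

Step 2 — sample variances and covariances s[i,j] = (1/(n-1)) · Σ_k (x_{k,i} - mean_i) · (x_{k,j} - mean_j), with n-1 = 5:
  s[X_1,X_1] = ((-1)·(-1) + (1)·(1) + (-2)·(-2) + (4)·(4) + (0)·(0) + (-2)·(-2)) / 5 = 26/5 = 5.2
  s[X_1,X_2] = ((-1)·(0.3333) + (1)·(1.3333) + (-2)·(2.3333) + (4)·(-0.6667) + (0)·(1.3333) + (-2)·(-4.6667)) / 5 = 3/5 = 0.6
  s[X_1,X_3] = ((-1)·(-0.5) + (1)·(1.5) + (-2)·(1.5) + (4)·(0.5) + (0)·(-1.5) + (-2)·(-1.5)) / 5 = 4/5 = 0.8
  s[X_2,X_2] = ((0.3333)·(0.3333) + (1.3333)·(1.3333) + (2.3333)·(2.3333) + (-0.6667)·(-0.6667) + (1.3333)·(1.3333) + (-4.6667)·(-4.6667)) / 5 = 31.3333/5 = 6.2667
  s[X_2,X_3] = ((0.3333)·(-0.5) + (1.3333)·(1.5) + (2.3333)·(1.5) + (-0.6667)·(0.5) + (1.3333)·(-1.5) + (-4.6667)·(-1.5)) / 5 = 10/5 = 2
  s[X_3,X_3] = ((-0.5)·(-0.5) + (1.5)·(1.5) + (1.5)·(1.5) + (0.5)·(0.5) + (-1.5)·(-1.5) + (-1.5)·(-1.5)) / 5 = 9.5/5 = 1.9
  Sample standard deviations s_i = √(s[i,i]):
  s(X_1) = √(5.2) = 2.2804
  s(X_2) = √(6.2667) = 2.5033
  s(X_3) = √(1.9) = 1.3784

Step 3 — r_{ij} = s_{ij} / (s_i · s_j):
  r[X_1,X_1] = 1 (diagonal).
  r[X_1,X_2] = 0.6 / (2.2804 · 2.5033) = 0.6 / 5.7085 = 0.1051
  r[X_1,X_3] = 0.8 / (2.2804 · 1.3784) = 0.8 / 3.1432 = 0.2545
  r[X_2,X_2] = 1 (diagonal).
  r[X_2,X_3] = 2 / (2.5033 · 1.3784) = 2 / 3.4506 = 0.5796
  r[X_3,X_3] = 1 (diagonal).

R is symmetric with unit diagonal. Assembling:

R = [[1, 0.1051, 0.2545],
 [0.1051, 1, 0.5796],
 [0.2545, 0.5796, 1]]


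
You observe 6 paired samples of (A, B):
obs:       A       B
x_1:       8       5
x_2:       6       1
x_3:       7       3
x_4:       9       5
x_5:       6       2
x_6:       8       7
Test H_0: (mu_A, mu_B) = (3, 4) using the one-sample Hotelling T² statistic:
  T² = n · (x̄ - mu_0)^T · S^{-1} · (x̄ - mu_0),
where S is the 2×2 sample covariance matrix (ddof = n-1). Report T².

Step 1 — sample mean vector:
  mean(A) = (8 + 6 + 7 + 9 + 6 + 8) / 6 = 44/6 = 7.3333
  mean(B) = (5 + 1 + 3 + 5 + 2 + 7) / 6 = 23/6 = 3.8333
  x̄ = (7.3333, 3.8333),  deviation x̄ - mu_0 = (7.3333, 3.8333) - (3, 4) = (4.3333, -0.1667).

Step 2 — sample covariance matrix, S[i,j] = (1/(n-1)) · Σ_k (x_{k,i} - mean_i) · (x_{k,j} - mean_j), divisor n-1 = 5:
  S[A,A] = ((0.6667)·(0.6667) + (-1.3333)·(-1.3333) + (-0.3333)·(-0.3333) + (1.6667)·(1.6667) + (-1.3333)·(-1.3333) + (0.6667)·(0.6667)) / 5 = 7.3333/5 = 1.4667
  S[A,B] = ((0.6667)·(1.1667) + (-1.3333)·(-2.8333) + (-0.3333)·(-0.8333) + (1.6667)·(1.1667) + (-1.3333)·(-1.8333) + (0.6667)·(3.1667)) / 5 = 11.3333/5 = 2.2667
  S[B,B] = ((1.1667)·(1.1667) + (-2.8333)·(-2.8333) + (-0.8333)·(-0.8333) + (1.1667)·(1.1667) + (-1.8333)·(-1.8333) + (3.1667)·(3.1667)) / 5 = 24.8333/5 = 4.9667
  S = [[1.4667, 2.2667],
 [2.2667, 4.9667]].

Step 3 — invert S. det(S) = 1.4667·4.9667 - (2.2667)² = 2.1467.
  S^{-1} = (1/det) · [[d, -b], [-b, a]] = [[2.3137, -1.0559],
 [-1.0559, 0.6832]].

Step 4 — quadratic form (x̄ - mu_0)^T · S^{-1} · (x̄ - mu_0):
  S^{-1} · (x̄ - mu_0) = (10.2019, -4.6894),
  (x̄ - mu_0)^T · [...] = (4.3333)·(10.2019) + (-0.1667)·(-4.6894) = 44.9896.

Step 5 — scale by n: T² = 6 · 44.9896 = 269.9379.

T² ≈ 269.9379


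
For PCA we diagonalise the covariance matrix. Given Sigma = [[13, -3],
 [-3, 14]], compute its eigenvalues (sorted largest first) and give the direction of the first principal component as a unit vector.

Step 1 — characteristic polynomial of 2×2 Sigma:
  det(Sigma - λI) = λ² - trace · λ + det = 0.
  trace = 13 + 14 = 27, det = 13·14 - (-3)² = 173.
Step 2 — discriminant:
  Δ = trace² - 4·det = 729 - 692 = 37.
Step 3 — eigenvalues:
  λ = (trace ± √Δ)/2 = (27 ± 6.0828)/2,
  λ_1 = 16.5414,  λ_2 = 10.4586.

Step 4 — unit eigenvector for λ_1: solve (Sigma - λ_1 I)v = 0. First row:
  (13 - 16.5414)·v_x + (-3)·v_y = 0, i.e. (-3.5414)·v_x + (-3)·v_y = 0,
  so v ∝ (b, λ_1 - a) = (-3, 3.5414); multiply by -1 so the first entry is positive: u = (3, -3.5414).
  ||u|| = √((3)² + (-3.5414)²) = √(21.5414) ≈ 4.6413,
  v_1 = u/||u|| ≈ (0.6464, -0.763) (||v_1|| = 1).

λ_1 = 16.5414,  λ_2 = 10.4586;  v_1 ≈ (0.6464, -0.763)


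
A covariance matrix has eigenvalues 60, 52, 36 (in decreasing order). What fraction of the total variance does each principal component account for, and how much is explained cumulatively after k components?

Step 1 — total variance = trace(Sigma) = Σ λ_i = 60 + 52 + 36 = 148.

Step 2 — fraction explained by component i = λ_i / Σ λ:
  PC1: 60/148 = 0.4054
  PC2: 52/148 = 0.3514
  PC3: 36/148 = 0.2432

Step 3 — cumulative fraction after k components = (λ_1 + ... + λ_k) / Σ λ:
  k = 1: 60/148 = 0.4054
  k = 2: (60 + 52)/148 = 112/148 = 0.7568
  k = 3: (60 + 52 + 36)/148 = 148/148 = 1

Summary (fraction, with percent):

explained: PC1 0.4054 (40.54%), PC2 0.3514 (35.14%), PC3 0.2432 (24.32%);  cumulative: 0.4054, 0.7568, 1


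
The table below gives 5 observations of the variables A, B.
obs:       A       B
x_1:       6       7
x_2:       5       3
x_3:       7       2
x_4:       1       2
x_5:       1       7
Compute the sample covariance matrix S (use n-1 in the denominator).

Step 1 — column means:
  mean(A) = (6 + 5 + 7 + 1 + 1) / 5 = 20/5 = 4
  mean(B) = (7 + 3 + 2 + 2 + 7) / 5 = 21/5 = 4.2

Step 2 — sample covariance S[i,j] = (1/(n-1)) · Σ_k (x_{k,i} - mean_i) · (x_{k,j} - mean_j), with n-1 = 4.
  S[A,A] = ((2)·(2) + (1)·(1) + (3)·(3) + (-3)·(-3) + (-3)·(-3)) / 4 = 32/4 = 8
  S[A,B] = ((2)·(2.8) + (1)·(-1.2) + (3)·(-2.2) + (-3)·(-2.2) + (-3)·(2.8)) / 4 = -4/4 = -1
  S[B,B] = ((2.8)·(2.8) + (-1.2)·(-1.2) + (-2.2)·(-2.2) + (-2.2)·(-2.2) + (2.8)·(2.8)) / 4 = 26.8/4 = 6.7

S is symmetric (S[j,i] = S[i,j]). Assembling:

S = [[8, -1],
 [-1, 6.7]]


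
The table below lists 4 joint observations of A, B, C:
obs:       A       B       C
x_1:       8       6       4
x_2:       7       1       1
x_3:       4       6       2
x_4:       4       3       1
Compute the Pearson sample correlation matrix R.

Step 1 — column means:
  mean(A) = (8 + 7 + 4 + 4) / 4 = 23/4 = 5.75
  mean(B) = (6 + 1 + 6 + 3) / 4 = 16/4 = 4
  mean(C) = (4 + 1 + 2 + 1) / 4 = 8/4 = 2

Step 2 — sample variances and covariances s[i,j] = (1/(n-1)) · Σ_k (x_{k,i} - mean_i) · (x_{k,j} - mean_j), with n-1 = 3:
  s[A,A] = ((2.25)·(2.25) + (1.25)·(1.25) + (-1.75)·(-1.75) + (-1.75)·(-1.75)) / 3 = 12.75/3 = 4.25
  s[A,B] = ((2.25)·(2) + (1.25)·(-3) + (-1.75)·(2) + (-1.75)·(-1)) / 3 = -1/3 = -0.3333
  s[A,C] = ((2.25)·(2) + (1.25)·(-1) + (-1.75)·(0) + (-1.75)·(-1)) / 3 = 5/3 = 1.6667
  s[B,B] = ((2)·(2) + (-3)·(-3) + (2)·(2) + (-1)·(-1)) / 3 = 18/3 = 6
  s[B,C] = ((2)·(2) + (-3)·(-1) + (2)·(0) + (-1)·(-1)) / 3 = 8/3 = 2.6667
  s[C,C] = ((2)·(2) + (-1)·(-1) + (0)·(0) + (-1)·(-1)) / 3 = 6/3 = 2
  Sample standard deviations s_i = √(s[i,i]):
  s(A) = √(4.25) = 2.0616
  s(B) = √(6) = 2.4495
  s(C) = √(2) = 1.4142

Step 3 — r_{ij} = s_{ij} / (s_i · s_j):
  r[A,A] = 1 (diagonal).
  r[A,B] = -0.3333 / (2.0616 · 2.4495) = -0.3333 / 5.0498 = -0.066
  r[A,C] = 1.6667 / (2.0616 · 1.4142) = 1.6667 / 2.9155 = 0.5717
  r[B,B] = 1 (diagonal).
  r[B,C] = 2.6667 / (2.4495 · 1.4142) = 2.6667 / 3.4641 = 0.7698
  r[C,C] = 1 (diagonal).

R is symmetric with unit diagonal. Assembling:

R = [[1, -0.066, 0.5717],
 [-0.066, 1, 0.7698],
 [0.5717, 0.7698, 1]]


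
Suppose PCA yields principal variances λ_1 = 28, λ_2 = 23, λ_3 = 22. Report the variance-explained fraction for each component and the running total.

Step 1 — total variance = trace(Sigma) = Σ λ_i = 28 + 23 + 22 = 73.

Step 2 — fraction explained by component i = λ_i / Σ λ:
  PC1: 28/73 = 0.3836
  PC2: 23/73 = 0.3151
  PC3: 22/73 = 0.3014

Step 3 — cumulative fraction after k components = (λ_1 + ... + λ_k) / Σ λ:
  k = 1: 28/73 = 0.3836
  k = 2: (28 + 23)/73 = 51/73 = 0.6986
  k = 3: (28 + 23 + 22)/73 = 73/73 = 1

Summary (fraction, with percent):

explained: PC1 0.3836 (38.36%), PC2 0.3151 (31.51%), PC3 0.3014 (30.14%);  cumulative: 0.3836, 0.6986, 1


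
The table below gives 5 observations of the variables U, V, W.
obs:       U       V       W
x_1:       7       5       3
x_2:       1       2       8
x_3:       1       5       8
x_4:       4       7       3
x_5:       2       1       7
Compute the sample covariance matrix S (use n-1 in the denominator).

Step 1 — column means:
  mean(U) = (7 + 1 + 1 + 4 + 2) / 5 = 15/5 = 3
  mean(V) = (5 + 2 + 5 + 7 + 1) / 5 = 20/5 = 4
  mean(W) = (3 + 8 + 8 + 3 + 7) / 5 = 29/5 = 5.8

Step 2 — sample covariance S[i,j] = (1/(n-1)) · Σ_k (x_{k,i} - mean_i) · (x_{k,j} - mean_j), with n-1 = 4.
  S[U,U] = ((4)·(4) + (-2)·(-2) + (-2)·(-2) + (1)·(1) + (-1)·(-1)) / 4 = 26/4 = 6.5
  S[U,V] = ((4)·(1) + (-2)·(-2) + (-2)·(1) + (1)·(3) + (-1)·(-3)) / 4 = 12/4 = 3
  S[U,W] = ((4)·(-2.8) + (-2)·(2.2) + (-2)·(2.2) + (1)·(-2.8) + (-1)·(1.2)) / 4 = -24/4 = -6
  S[V,V] = ((1)·(1) + (-2)·(-2) + (1)·(1) + (3)·(3) + (-3)·(-3)) / 4 = 24/4 = 6
  S[V,W] = ((1)·(-2.8) + (-2)·(2.2) + (1)·(2.2) + (3)·(-2.8) + (-3)·(1.2)) / 4 = -17/4 = -4.25
  S[W,W] = ((-2.8)·(-2.8) + (2.2)·(2.2) + (2.2)·(2.2) + (-2.8)·(-2.8) + (1.2)·(1.2)) / 4 = 26.8/4 = 6.7

S is symmetric (S[j,i] = S[i,j]). Assembling:

S = [[6.5, 3, -6],
 [3, 6, -4.25],
 [-6, -4.25, 6.7]]


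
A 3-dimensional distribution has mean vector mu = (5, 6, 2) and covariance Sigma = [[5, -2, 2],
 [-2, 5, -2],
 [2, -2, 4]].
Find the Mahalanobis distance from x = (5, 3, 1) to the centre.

Step 1 — centre the observation: (x - mu) = (0, -3, -1).

Step 2 — invert Sigma (cofactor / det for 3×3, or solve directly):
  Sigma^{-1} = [[0.2667, 0.0667, -0.1],
 [0.0667, 0.2667, 0.1],
 [-0.1, 0.1, 0.35]].

Step 3 — form the quadratic (x - mu)^T · Sigma^{-1} · (x - mu):
  Sigma^{-1} · (x - mu) = (-0.1, -0.9, -0.65).
  (x - mu)^T · [Sigma^{-1} · (x - mu)] = (0)·(-0.1) + (-3)·(-0.9) + (-1)·(-0.65) = 3.35.

Step 4 — take square root: d = √(3.35) ≈ 1.8303.

d(x, mu) = √(3.35) ≈ 1.8303


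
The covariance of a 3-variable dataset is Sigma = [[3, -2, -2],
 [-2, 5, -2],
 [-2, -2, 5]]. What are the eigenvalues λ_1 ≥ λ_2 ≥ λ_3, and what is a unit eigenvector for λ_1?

Step 1 — characteristic polynomial p(λ) = det(λI - Sigma) = λ³ - tr·λ² + c_1·λ - det, where tr = trace, c_1 = sum of the principal 2×2 minors, det = det(Sigma):
  tr = 3 + 5 + 5 = 13,
  c_1 = (3·5 - (-2)²) + (3·5 - (-2)²) + (5·5 - (-2)²) = 11 + 11 + 21 = 43,
  det = 3·(5·5 - (-2)²) - (-2)·((-2)·5 - (-2)·(-2)) + (-2)·((-2)·(-2) - 5·(-2)) = 3·(21) - (-2)·(-14) + (-2)·(14) = 7.
  So p(λ) = λ³ - 13λ² + 43λ - 7.
Step 2 — look for an integer root (rational root theorem: any rational root is an integer divisor of 7). Testing λ = 7:
  p(7) = 343 - 637 + 301 - 7 = 0  ✓
  Dividing out (λ - 7): p(λ) = (λ - 7)(λ² - 6λ + 1).
Step 3 — remaining eigenvalues from the quadratic λ² - 6λ + 1 = 0:
  Δ = 6² - 4·1 = 36 - 4 = 32,  λ = (6 ± √32)/2 = (6 ± 5.6569)/2 ≈ 5.8284 or 0.1716.
  Sorted: λ_1 = 7,  λ_2 = 5.8284,  λ_3 = 0.1716  (check: sum = 13 = tr ✓).

Step 4 — unit eigenvector for λ_1 = 7: v spans the null space of (Sigma - λ_1 I), whose rows are
  r_1 = (-4, -2, -2),  r_2 = (-2, -2, -2),  r_3 = (-2, -2, -2).
  v is orthogonal to every row, so take v ∝ r_1 × r_2 = ((-2)·(-2) - (-2)·(-2), (-2)·(-2) - (-4)·(-2), (-4)·(-2) - (-2)·(-2)) = (0, -4, 4).
  Rescale (divide by 4; multiply by -1 so the first nonzero entry is positive): u = (0, 1, -1).
  ||u|| = √((0)² + (1)² + (-1)²) = √(2) ≈ 1.4142,  v_1 = u/||u|| ≈ (0, 0.7071, -0.7071) (||v_1|| = 1).

λ_1 = 7,  λ_2 = 5.8284,  λ_3 = 0.1716;  v_1 ≈ (0, 0.7071, -0.7071)


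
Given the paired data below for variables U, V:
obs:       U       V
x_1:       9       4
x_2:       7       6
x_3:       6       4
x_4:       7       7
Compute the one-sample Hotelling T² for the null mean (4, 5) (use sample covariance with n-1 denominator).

Step 1 — sample mean vector:
  mean(U) = (9 + 7 + 6 + 7) / 4 = 29/4 = 7.25
  mean(V) = (4 + 6 + 4 + 7) / 4 = 21/4 = 5.25
  x̄ = (7.25, 5.25),  deviation x̄ - mu_0 = (7.25, 5.25) - (4, 5) = (3.25, 0.25).

Step 2 — sample covariance matrix, S[i,j] = (1/(n-1)) · Σ_k (x_{k,i} - mean_i) · (x_{k,j} - mean_j), divisor n-1 = 3:
  S[U,U] = ((1.75)·(1.75) + (-0.25)·(-0.25) + (-1.25)·(-1.25) + (-0.25)·(-0.25)) / 3 = 4.75/3 = 1.5833
  S[U,V] = ((1.75)·(-1.25) + (-0.25)·(0.75) + (-1.25)·(-1.25) + (-0.25)·(1.75)) / 3 = -1.25/3 = -0.4167
  S[V,V] = ((-1.25)·(-1.25) + (0.75)·(0.75) + (-1.25)·(-1.25) + (1.75)·(1.75)) / 3 = 6.75/3 = 2.25
  S = [[1.5833, -0.4167],
 [-0.4167, 2.25]].

Step 3 — invert S. det(S) = 1.5833·2.25 - (-0.4167)² = 3.3889.
  S^{-1} = (1/det) · [[d, -b], [-b, a]] = [[0.6639, 0.123],
 [0.123, 0.4672]].

Step 4 — quadratic form (x̄ - mu_0)^T · S^{-1} · (x̄ - mu_0):
  S^{-1} · (x̄ - mu_0) = (2.1885, 0.5164),
  (x̄ - mu_0)^T · [...] = (3.25)·(2.1885) + (0.25)·(0.5164) = 7.2418.

Step 5 — scale by n: T² = 4 · 7.2418 = 28.9672.

T² ≈ 28.9672


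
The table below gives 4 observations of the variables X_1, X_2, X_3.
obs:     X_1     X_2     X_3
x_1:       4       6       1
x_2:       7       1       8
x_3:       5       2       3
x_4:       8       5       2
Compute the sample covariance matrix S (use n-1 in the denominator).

Step 1 — column means:
  mean(X_1) = (4 + 7 + 5 + 8) / 4 = 24/4 = 6
  mean(X_2) = (6 + 1 + 2 + 5) / 4 = 14/4 = 3.5
  mean(X_3) = (1 + 8 + 3 + 2) / 4 = 14/4 = 3.5

Step 2 — sample covariance S[i,j] = (1/(n-1)) · Σ_k (x_{k,i} - mean_i) · (x_{k,j} - mean_j), with n-1 = 3.
  S[X_1,X_1] = ((-2)·(-2) + (1)·(1) + (-1)·(-1) + (2)·(2)) / 3 = 10/3 = 3.3333
  S[X_1,X_2] = ((-2)·(2.5) + (1)·(-2.5) + (-1)·(-1.5) + (2)·(1.5)) / 3 = -3/3 = -1
  S[X_1,X_3] = ((-2)·(-2.5) + (1)·(4.5) + (-1)·(-0.5) + (2)·(-1.5)) / 3 = 7/3 = 2.3333
  S[X_2,X_2] = ((2.5)·(2.5) + (-2.5)·(-2.5) + (-1.5)·(-1.5) + (1.5)·(1.5)) / 3 = 17/3 = 5.6667
  S[X_2,X_3] = ((2.5)·(-2.5) + (-2.5)·(4.5) + (-1.5)·(-0.5) + (1.5)·(-1.5)) / 3 = -19/3 = -6.3333
  S[X_3,X_3] = ((-2.5)·(-2.5) + (4.5)·(4.5) + (-0.5)·(-0.5) + (-1.5)·(-1.5)) / 3 = 29/3 = 9.6667

S is symmetric (S[j,i] = S[i,j]). Assembling:

S = [[3.3333, -1, 2.3333],
 [-1, 5.6667, -6.3333],
 [2.3333, -6.3333, 9.6667]]


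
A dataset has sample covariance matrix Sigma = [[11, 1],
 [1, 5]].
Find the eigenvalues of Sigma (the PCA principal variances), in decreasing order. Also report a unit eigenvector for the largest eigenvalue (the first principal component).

Step 1 — characteristic polynomial of 2×2 Sigma:
  det(Sigma - λI) = λ² - trace · λ + det = 0.
  trace = 11 + 5 = 16, det = 11·5 - (1)² = 54.
Step 2 — discriminant:
  Δ = trace² - 4·det = 256 - 216 = 40.
Step 3 — eigenvalues:
  λ = (trace ± √Δ)/2 = (16 ± 6.3246)/2,
  λ_1 = 11.1623,  λ_2 = 4.8377.

Step 4 — unit eigenvector for λ_1: solve (Sigma - λ_1 I)v = 0. First row:
  (11 - 11.1623)·v_x + (1)·v_y = 0, i.e. (-0.1623)·v_x + (1)·v_y = 0,
  so v ∝ (b, λ_1 - a) = (1, 0.1623) = u.
  ||u|| = √((1)² + (0.1623)²) = √(1.0263) ≈ 1.0131,
  v_1 = u/||u|| ≈ (0.9871, 0.1602) (||v_1|| = 1).

λ_1 = 11.1623,  λ_2 = 4.8377;  v_1 ≈ (0.9871, 0.1602)


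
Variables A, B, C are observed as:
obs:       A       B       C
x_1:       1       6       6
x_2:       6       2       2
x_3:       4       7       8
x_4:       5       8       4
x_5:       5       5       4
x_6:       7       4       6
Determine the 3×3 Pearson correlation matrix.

Step 1 — column means:
  mean(A) = (1 + 6 + 4 + 5 + 5 + 7) / 6 = 28/6 = 4.6667
  mean(B) = (6 + 2 + 7 + 8 + 5 + 4) / 6 = 32/6 = 5.3333
  mean(C) = (6 + 2 + 8 + 4 + 4 + 6) / 6 = 30/6 = 5

Step 2 — sample variances and covariances s[i,j] = (1/(n-1)) · Σ_k (x_{k,i} - mean_i) · (x_{k,j} - mean_j), with n-1 = 5:
  s[A,A] = ((-3.6667)·(-3.6667) + (1.3333)·(1.3333) + (-0.6667)·(-0.6667) + (0.3333)·(0.3333) + (0.3333)·(0.3333) + (2.3333)·(2.3333)) / 5 = 21.3333/5 = 4.2667
  s[A,B] = ((-3.6667)·(0.6667) + (1.3333)·(-3.3333) + (-0.6667)·(1.6667) + (0.3333)·(2.6667) + (0.3333)·(-0.3333) + (2.3333)·(-1.3333)) / 5 = -10.3333/5 = -2.0667
  s[A,C] = ((-3.6667)·(1) + (1.3333)·(-3) + (-0.6667)·(3) + (0.3333)·(-1) + (0.3333)·(-1) + (2.3333)·(1)) / 5 = -8/5 = -1.6
  s[B,B] = ((0.6667)·(0.6667) + (-3.3333)·(-3.3333) + (1.6667)·(1.6667) + (2.6667)·(2.6667) + (-0.3333)·(-0.3333) + (-1.3333)·(-1.3333)) / 5 = 23.3333/5 = 4.6667
  s[B,C] = ((0.6667)·(1) + (-3.3333)·(-3) + (1.6667)·(3) + (2.6667)·(-1) + (-0.3333)·(-1) + (-1.3333)·(1)) / 5 = 12/5 = 2.4
  s[C,C] = ((1)·(1) + (-3)·(-3) + (3)·(3) + (-1)·(-1) + (-1)·(-1) + (1)·(1)) / 5 = 22/5 = 4.4
  Sample standard deviations s_i = √(s[i,i]):
  s(A) = √(4.2667) = 2.0656
  s(B) = √(4.6667) = 2.1602
  s(C) = √(4.4) = 2.0976

Step 3 — r_{ij} = s_{ij} / (s_i · s_j):
  r[A,A] = 1 (diagonal).
  r[A,B] = -2.0667 / (2.0656 · 2.1602) = -2.0667 / 4.4622 = -0.4632
  r[A,C] = -1.6 / (2.0656 · 2.0976) = -1.6 / 4.3328 = -0.3693
  r[B,B] = 1 (diagonal).
  r[B,C] = 2.4 / (2.1602 · 2.0976) = 2.4 / 4.5314 = 0.5296
  r[C,C] = 1 (diagonal).

R is symmetric with unit diagonal. Assembling:

R = [[1, -0.4632, -0.3693],
 [-0.4632, 1, 0.5296],
 [-0.3693, 0.5296, 1]]


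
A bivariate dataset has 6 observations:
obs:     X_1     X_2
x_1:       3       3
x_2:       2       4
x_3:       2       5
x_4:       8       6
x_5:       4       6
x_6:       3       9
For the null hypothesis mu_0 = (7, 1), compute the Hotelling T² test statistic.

Step 1 — sample mean vector:
  mean(X_1) = (3 + 2 + 2 + 8 + 4 + 3) / 6 = 22/6 = 3.6667
  mean(X_2) = (3 + 4 + 5 + 6 + 6 + 9) / 6 = 33/6 = 5.5
  x̄ = (3.6667, 5.5),  deviation x̄ - mu_0 = (3.6667, 5.5) - (7, 1) = (-3.3333, 4.5).

Step 2 — sample covariance matrix, S[i,j] = (1/(n-1)) · Σ_k (x_{k,i} - mean_i) · (x_{k,j} - mean_j), divisor n-1 = 5:
  S[X_1,X_1] = ((-0.6667)·(-0.6667) + (-1.6667)·(-1.6667) + (-1.6667)·(-1.6667) + (4.3333)·(4.3333) + (0.3333)·(0.3333) + (-0.6667)·(-0.6667)) / 5 = 25.3333/5 = 5.0667
  S[X_1,X_2] = ((-0.6667)·(-2.5) + (-1.6667)·(-1.5) + (-1.6667)·(-0.5) + (4.3333)·(0.5) + (0.3333)·(0.5) + (-0.6667)·(3.5)) / 5 = 5/5 = 1
  S[X_2,X_2] = ((-2.5)·(-2.5) + (-1.5)·(-1.5) + (-0.5)·(-0.5) + (0.5)·(0.5) + (0.5)·(0.5) + (3.5)·(3.5)) / 5 = 21.5/5 = 4.3
  S = [[5.0667, 1],
 [1, 4.3]].

Step 3 — invert S. det(S) = 5.0667·4.3 - (1)² = 20.7867.
  S^{-1} = (1/det) · [[d, -b], [-b, a]] = [[0.2069, -0.0481],
 [-0.0481, 0.2437]].

Step 4 — quadratic form (x̄ - mu_0)^T · S^{-1} · (x̄ - mu_0):
  S^{-1} · (x̄ - mu_0) = (-0.906, 1.2572),
  (x̄ - mu_0)^T · [...] = (-3.3333)·(-0.906) + (4.5)·(1.2572) = 8.6776.

Step 5 — scale by n: T² = 6 · 8.6776 = 52.0654.

T² ≈ 52.0654


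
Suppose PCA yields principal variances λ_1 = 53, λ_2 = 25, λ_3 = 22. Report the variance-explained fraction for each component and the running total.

Step 1 — total variance = trace(Sigma) = Σ λ_i = 53 + 25 + 22 = 100.

Step 2 — fraction explained by component i = λ_i / Σ λ:
  PC1: 53/100 = 0.53
  PC2: 25/100 = 0.25
  PC3: 22/100 = 0.22

Step 3 — cumulative fraction after k components = (λ_1 + ... + λ_k) / Σ λ:
  k = 1: 53/100 = 0.53
  k = 2: (53 + 25)/100 = 78/100 = 0.78
  k = 3: (53 + 25 + 22)/100 = 100/100 = 1

Summary (fraction, with percent):

explained: PC1 0.53 (53%), PC2 0.25 (25%), PC3 0.22 (22%);  cumulative: 0.53, 0.78, 1


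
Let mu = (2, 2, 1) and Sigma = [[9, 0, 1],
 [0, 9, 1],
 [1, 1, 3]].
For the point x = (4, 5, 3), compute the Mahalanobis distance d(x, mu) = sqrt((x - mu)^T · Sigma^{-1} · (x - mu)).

Step 1 — centre the observation: (x - mu) = (2, 3, 2).

Step 2 — invert Sigma (cofactor / det for 3×3, or solve directly):
  Sigma^{-1} = [[0.1156, 0.0044, -0.04],
 [0.0044, 0.1156, -0.04],
 [-0.04, -0.04, 0.36]].

Step 3 — form the quadratic (x - mu)^T · Sigma^{-1} · (x - mu):
  Sigma^{-1} · (x - mu) = (0.1644, 0.2756, 0.52).
  (x - mu)^T · [Sigma^{-1} · (x - mu)] = (2)·(0.1644) + (3)·(0.2756) + (2)·(0.52) = 2.1956.

Step 4 — take square root: d = √(2.1956) ≈ 1.4817.

d(x, mu) = √(2.1956) ≈ 1.4817


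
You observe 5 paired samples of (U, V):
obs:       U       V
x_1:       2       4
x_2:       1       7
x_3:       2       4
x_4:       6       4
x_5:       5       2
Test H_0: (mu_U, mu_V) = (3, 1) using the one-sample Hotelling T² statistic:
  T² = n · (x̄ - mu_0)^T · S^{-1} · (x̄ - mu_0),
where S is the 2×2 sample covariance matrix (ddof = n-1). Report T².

Step 1 — sample mean vector:
  mean(U) = (2 + 1 + 2 + 6 + 5) / 5 = 16/5 = 3.2
  mean(V) = (4 + 7 + 4 + 4 + 2) / 5 = 21/5 = 4.2
  x̄ = (3.2, 4.2),  deviation x̄ - mu_0 = (3.2, 4.2) - (3, 1) = (0.2, 3.2).

Step 2 — sample covariance matrix, S[i,j] = (1/(n-1)) · Σ_k (x_{k,i} - mean_i) · (x_{k,j} - mean_j), divisor n-1 = 4:
  S[U,U] = ((-1.2)·(-1.2) + (-2.2)·(-2.2) + (-1.2)·(-1.2) + (2.8)·(2.8) + (1.8)·(1.8)) / 4 = 18.8/4 = 4.7
  S[U,V] = ((-1.2)·(-0.2) + (-2.2)·(2.8) + (-1.2)·(-0.2) + (2.8)·(-0.2) + (1.8)·(-2.2)) / 4 = -10.2/4 = -2.55
  S[V,V] = ((-0.2)·(-0.2) + (2.8)·(2.8) + (-0.2)·(-0.2) + (-0.2)·(-0.2) + (-2.2)·(-2.2)) / 4 = 12.8/4 = 3.2
  S = [[4.7, -2.55],
 [-2.55, 3.2]].

Step 3 — invert S. det(S) = 4.7·3.2 - (-2.55)² = 8.5375.
  S^{-1} = (1/det) · [[d, -b], [-b, a]] = [[0.3748, 0.2987],
 [0.2987, 0.5505]].

Step 4 — quadratic form (x̄ - mu_0)^T · S^{-1} · (x̄ - mu_0):
  S^{-1} · (x̄ - mu_0) = (1.0307, 1.8214),
  (x̄ - mu_0)^T · [...] = (0.2)·(1.0307) + (3.2)·(1.8214) = 6.0346.

Step 5 — scale by n: T² = 5 · 6.0346 = 30.1728.

T² ≈ 30.1728


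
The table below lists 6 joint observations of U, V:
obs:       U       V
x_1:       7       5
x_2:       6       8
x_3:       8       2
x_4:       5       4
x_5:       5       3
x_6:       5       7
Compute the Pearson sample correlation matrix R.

Step 1 — column means:
  mean(U) = (7 + 6 + 8 + 5 + 5 + 5) / 6 = 36/6 = 6
  mean(V) = (5 + 8 + 2 + 4 + 3 + 7) / 6 = 29/6 = 4.8333

Step 2 — sample variances and covariances s[i,j] = (1/(n-1)) · Σ_k (x_{k,i} - mean_i) · (x_{k,j} - mean_j), with n-1 = 5:
  s[U,U] = ((1)·(1) + (0)·(0) + (2)·(2) + (-1)·(-1) + (-1)·(-1) + (-1)·(-1)) / 5 = 8/5 = 1.6
  s[U,V] = ((1)·(0.1667) + (0)·(3.1667) + (2)·(-2.8333) + (-1)·(-0.8333) + (-1)·(-1.8333) + (-1)·(2.1667)) / 5 = -5/5 = -1
  s[V,V] = ((0.1667)·(0.1667) + (3.1667)·(3.1667) + (-2.8333)·(-2.8333) + (-0.8333)·(-0.8333) + (-1.8333)·(-1.8333) + (2.1667)·(2.1667)) / 5 = 26.8333/5 = 5.3667
  Sample standard deviations s_i = √(s[i,i]):
  s(U) = √(1.6) = 1.2649
  s(V) = √(5.3667) = 2.3166

Step 3 — r_{ij} = s_{ij} / (s_i · s_j):
  r[U,U] = 1 (diagonal).
  r[U,V] = -1 / (1.2649 · 2.3166) = -1 / 2.9303 = -0.3413
  r[V,V] = 1 (diagonal).

R is symmetric with unit diagonal. Assembling:

R = [[1, -0.3413],
 [-0.3413, 1]]


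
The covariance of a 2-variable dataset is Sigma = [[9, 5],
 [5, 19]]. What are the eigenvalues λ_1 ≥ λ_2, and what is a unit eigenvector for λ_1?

Step 1 — characteristic polynomial of 2×2 Sigma:
  det(Sigma - λI) = λ² - trace · λ + det = 0.
  trace = 9 + 19 = 28, det = 9·19 - (5)² = 146.
Step 2 — discriminant:
  Δ = trace² - 4·det = 784 - 584 = 200.
Step 3 — eigenvalues:
  λ = (trace ± √Δ)/2 = (28 ± 14.1421)/2,
  λ_1 = 21.0711,  λ_2 = 6.9289.

Step 4 — unit eigenvector for λ_1: solve (Sigma - λ_1 I)v = 0. First row:
  (9 - 21.0711)·v_x + (5)·v_y = 0, i.e. (-12.0711)·v_x + (5)·v_y = 0,
  so v ∝ (b, λ_1 - a) = (5, 12.0711) = u.
  ||u|| = √((5)² + (12.0711)²) = √(170.7107) ≈ 13.0656,
  v_1 = u/||u|| ≈ (0.3827, 0.9239) (||v_1|| = 1).

λ_1 = 21.0711,  λ_2 = 6.9289;  v_1 ≈ (0.3827, 0.9239)


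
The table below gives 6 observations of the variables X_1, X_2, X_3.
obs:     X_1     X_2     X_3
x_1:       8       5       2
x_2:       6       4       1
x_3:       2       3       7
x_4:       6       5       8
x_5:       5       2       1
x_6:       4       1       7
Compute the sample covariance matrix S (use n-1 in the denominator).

Step 1 — column means:
  mean(X_1) = (8 + 6 + 2 + 6 + 5 + 4) / 6 = 31/6 = 5.1667
  mean(X_2) = (5 + 4 + 3 + 5 + 2 + 1) / 6 = 20/6 = 3.3333
  mean(X_3) = (2 + 1 + 7 + 8 + 1 + 7) / 6 = 26/6 = 4.3333

Step 2 — sample covariance S[i,j] = (1/(n-1)) · Σ_k (x_{k,i} - mean_i) · (x_{k,j} - mean_j), with n-1 = 5.
  S[X_1,X_1] = ((2.8333)·(2.8333) + (0.8333)·(0.8333) + (-3.1667)·(-3.1667) + (0.8333)·(0.8333) + (-0.1667)·(-0.1667) + (-1.1667)·(-1.1667)) / 5 = 20.8333/5 = 4.1667
  S[X_1,X_2] = ((2.8333)·(1.6667) + (0.8333)·(0.6667) + (-3.1667)·(-0.3333) + (0.8333)·(1.6667) + (-0.1667)·(-1.3333) + (-1.1667)·(-2.3333)) / 5 = 10.6667/5 = 2.1333
  S[X_1,X_3] = ((2.8333)·(-2.3333) + (0.8333)·(-3.3333) + (-3.1667)·(2.6667) + (0.8333)·(3.6667) + (-0.1667)·(-3.3333) + (-1.1667)·(2.6667)) / 5 = -17.3333/5 = -3.4667
  S[X_2,X_2] = ((1.6667)·(1.6667) + (0.6667)·(0.6667) + (-0.3333)·(-0.3333) + (1.6667)·(1.6667) + (-1.3333)·(-1.3333) + (-2.3333)·(-2.3333)) / 5 = 13.3333/5 = 2.6667
  S[X_2,X_3] = ((1.6667)·(-2.3333) + (0.6667)·(-3.3333) + (-0.3333)·(2.6667) + (1.6667)·(3.6667) + (-1.3333)·(-3.3333) + (-2.3333)·(2.6667)) / 5 = -2.6667/5 = -0.5333
  S[X_3,X_3] = ((-2.3333)·(-2.3333) + (-3.3333)·(-3.3333) + (2.6667)·(2.6667) + (3.6667)·(3.6667) + (-3.3333)·(-3.3333) + (2.6667)·(2.6667)) / 5 = 55.3333/5 = 11.0667

S is symmetric (S[j,i] = S[i,j]). Assembling:

S = [[4.1667, 2.1333, -3.4667],
 [2.1333, 2.6667, -0.5333],
 [-3.4667, -0.5333, 11.0667]]


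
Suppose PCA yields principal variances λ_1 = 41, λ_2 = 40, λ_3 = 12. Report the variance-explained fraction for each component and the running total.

Step 1 — total variance = trace(Sigma) = Σ λ_i = 41 + 40 + 12 = 93.

Step 2 — fraction explained by component i = λ_i / Σ λ:
  PC1: 41/93 = 0.4409
  PC2: 40/93 = 0.4301
  PC3: 12/93 = 0.129

Step 3 — cumulative fraction after k components = (λ_1 + ... + λ_k) / Σ λ:
  k = 1: 41/93 = 0.4409
  k = 2: (41 + 40)/93 = 81/93 = 0.871
  k = 3: (41 + 40 + 12)/93 = 93/93 = 1

Summary (fraction, with percent):

explained: PC1 0.4409 (44.09%), PC2 0.4301 (43.01%), PC3 0.129 (12.9%);  cumulative: 0.4409, 0.871, 1


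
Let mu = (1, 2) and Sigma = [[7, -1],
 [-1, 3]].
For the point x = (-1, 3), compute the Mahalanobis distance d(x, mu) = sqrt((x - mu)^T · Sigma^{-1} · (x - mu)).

Step 1 — centre the observation: (x - mu) = (-2, 1).

Step 2 — invert Sigma. det(Sigma) = 7·3 - (-1)² = 20.
  Sigma^{-1} = (1/det) · [[d, -b], [-b, a]] = [[0.15, 0.05],
 [0.05, 0.35]].

Step 3 — form the quadratic (x - mu)^T · Sigma^{-1} · (x - mu):
  Sigma^{-1} · (x - mu) = (-0.25, 0.25).
  (x - mu)^T · [Sigma^{-1} · (x - mu)] = (-2)·(-0.25) + (1)·(0.25) = 0.75.

Step 4 — take square root: d = √(0.75) ≈ 0.866.

d(x, mu) = √(0.75) ≈ 0.866


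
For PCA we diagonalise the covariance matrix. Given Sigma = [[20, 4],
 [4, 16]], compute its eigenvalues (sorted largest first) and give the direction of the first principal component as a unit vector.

Step 1 — characteristic polynomial of 2×2 Sigma:
  det(Sigma - λI) = λ² - trace · λ + det = 0.
  trace = 20 + 16 = 36, det = 20·16 - (4)² = 304.
Step 2 — discriminant:
  Δ = trace² - 4·det = 1296 - 1216 = 80.
Step 3 — eigenvalues:
  λ = (trace ± √Δ)/2 = (36 ± 8.9443)/2,
  λ_1 = 22.4721,  λ_2 = 13.5279.

Step 4 — unit eigenvector for λ_1: solve (Sigma - λ_1 I)v = 0. First row:
  (20 - 22.4721)·v_x + (4)·v_y = 0, i.e. (-2.4721)·v_x + (4)·v_y = 0,
  so v ∝ (b, λ_1 - a) = (4, 2.4721) = u.
  ||u|| = √((4)² + (2.4721)²) = √(22.1115) ≈ 4.7023,
  v_1 = u/||u|| ≈ (0.8507, 0.5257) (||v_1|| = 1).

λ_1 = 22.4721,  λ_2 = 13.5279;  v_1 ≈ (0.8507, 0.5257)


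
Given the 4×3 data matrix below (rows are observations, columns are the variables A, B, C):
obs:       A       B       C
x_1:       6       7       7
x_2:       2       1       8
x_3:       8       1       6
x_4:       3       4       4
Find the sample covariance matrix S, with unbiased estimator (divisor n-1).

Step 1 — column means:
  mean(A) = (6 + 2 + 8 + 3) / 4 = 19/4 = 4.75
  mean(B) = (7 + 1 + 1 + 4) / 4 = 13/4 = 3.25
  mean(C) = (7 + 8 + 6 + 4) / 4 = 25/4 = 6.25

Step 2 — sample covariance S[i,j] = (1/(n-1)) · Σ_k (x_{k,i} - mean_i) · (x_{k,j} - mean_j), with n-1 = 3.
  S[A,A] = ((1.25)·(1.25) + (-2.75)·(-2.75) + (3.25)·(3.25) + (-1.75)·(-1.75)) / 3 = 22.75/3 = 7.5833
  S[A,B] = ((1.25)·(3.75) + (-2.75)·(-2.25) + (3.25)·(-2.25) + (-1.75)·(0.75)) / 3 = 2.25/3 = 0.75
  S[A,C] = ((1.25)·(0.75) + (-2.75)·(1.75) + (3.25)·(-0.25) + (-1.75)·(-2.25)) / 3 = -0.75/3 = -0.25
  S[B,B] = ((3.75)·(3.75) + (-2.25)·(-2.25) + (-2.25)·(-2.25) + (0.75)·(0.75)) / 3 = 24.75/3 = 8.25
  S[B,C] = ((3.75)·(0.75) + (-2.25)·(1.75) + (-2.25)·(-0.25) + (0.75)·(-2.25)) / 3 = -2.25/3 = -0.75
  S[C,C] = ((0.75)·(0.75) + (1.75)·(1.75) + (-0.25)·(-0.25) + (-2.25)·(-2.25)) / 3 = 8.75/3 = 2.9167

S is symmetric (S[j,i] = S[i,j]). Assembling:

S = [[7.5833, 0.75, -0.25],
 [0.75, 8.25, -0.75],
 [-0.25, -0.75, 2.9167]]


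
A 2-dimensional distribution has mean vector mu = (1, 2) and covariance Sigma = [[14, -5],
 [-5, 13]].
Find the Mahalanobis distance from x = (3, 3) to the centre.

Step 1 — centre the observation: (x - mu) = (2, 1).

Step 2 — invert Sigma. det(Sigma) = 14·13 - (-5)² = 157.
  Sigma^{-1} = (1/det) · [[d, -b], [-b, a]] = [[0.0828, 0.0318],
 [0.0318, 0.0892]].

Step 3 — form the quadratic (x - mu)^T · Sigma^{-1} · (x - mu):
  Sigma^{-1} · (x - mu) = (0.1975, 0.1529).
  (x - mu)^T · [Sigma^{-1} · (x - mu)] = (2)·(0.1975) + (1)·(0.1529) = 0.5478.

Step 4 — take square root: d = √(0.5478) ≈ 0.7401.

d(x, mu) = √(0.5478) ≈ 0.7401


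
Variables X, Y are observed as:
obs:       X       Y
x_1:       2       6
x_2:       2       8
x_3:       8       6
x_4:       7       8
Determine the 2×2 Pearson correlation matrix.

Step 1 — column means:
  mean(X) = (2 + 2 + 8 + 7) / 4 = 19/4 = 4.75
  mean(Y) = (6 + 8 + 6 + 8) / 4 = 28/4 = 7

Step 2 — sample variances and covariances s[i,j] = (1/(n-1)) · Σ_k (x_{k,i} - mean_i) · (x_{k,j} - mean_j), with n-1 = 3:
  s[X,X] = ((-2.75)·(-2.75) + (-2.75)·(-2.75) + (3.25)·(3.25) + (2.25)·(2.25)) / 3 = 30.75/3 = 10.25
  s[X,Y] = ((-2.75)·(-1) + (-2.75)·(1) + (3.25)·(-1) + (2.25)·(1)) / 3 = -1/3 = -0.3333
  s[Y,Y] = ((-1)·(-1) + (1)·(1) + (-1)·(-1) + (1)·(1)) / 3 = 4/3 = 1.3333
  Sample standard deviations s_i = √(s[i,i]):
  s(X) = √(10.25) = 3.2016
  s(Y) = √(1.3333) = 1.1547

Step 3 — r_{ij} = s_{ij} / (s_i · s_j):
  r[X,X] = 1 (diagonal).
  r[X,Y] = -0.3333 / (3.2016 · 1.1547) = -0.3333 / 3.6968 = -0.0902
  r[Y,Y] = 1 (diagonal).

R is symmetric with unit diagonal. Assembling:

R = [[1, -0.0902],
 [-0.0902, 1]]


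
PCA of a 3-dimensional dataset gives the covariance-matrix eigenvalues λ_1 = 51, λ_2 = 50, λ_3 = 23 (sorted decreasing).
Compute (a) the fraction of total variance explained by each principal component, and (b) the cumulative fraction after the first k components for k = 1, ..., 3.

Step 1 — total variance = trace(Sigma) = Σ λ_i = 51 + 50 + 23 = 124.

Step 2 — fraction explained by component i = λ_i / Σ λ:
  PC1: 51/124 = 0.4113
  PC2: 50/124 = 0.4032
  PC3: 23/124 = 0.1855

Step 3 — cumulative fraction after k components = (λ_1 + ... + λ_k) / Σ λ:
  k = 1: 51/124 = 0.4113
  k = 2: (51 + 50)/124 = 101/124 = 0.8145
  k = 3: (51 + 50 + 23)/124 = 124/124 = 1

Summary (fraction, with percent):

explained: PC1 0.4113 (41.13%), PC2 0.4032 (40.32%), PC3 0.1855 (18.55%);  cumulative: 0.4113, 0.8145, 1


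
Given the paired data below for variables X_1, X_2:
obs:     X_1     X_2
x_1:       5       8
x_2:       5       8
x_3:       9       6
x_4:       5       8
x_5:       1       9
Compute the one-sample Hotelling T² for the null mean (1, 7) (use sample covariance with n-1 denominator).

Step 1 — sample mean vector:
  mean(X_1) = (5 + 5 + 9 + 5 + 1) / 5 = 25/5 = 5
  mean(X_2) = (8 + 8 + 6 + 8 + 9) / 5 = 39/5 = 7.8
  x̄ = (5, 7.8),  deviation x̄ - mu_0 = (5, 7.8) - (1, 7) = (4, 0.8).

Step 2 — sample covariance matrix, S[i,j] = (1/(n-1)) · Σ_k (x_{k,i} - mean_i) · (x_{k,j} - mean_j), divisor n-1 = 4:
  S[X_1,X_1] = ((0)·(0) + (0)·(0) + (4)·(4) + (0)·(0) + (-4)·(-4)) / 4 = 32/4 = 8
  S[X_1,X_2] = ((0)·(0.2) + (0)·(0.2) + (4)·(-1.8) + (0)·(0.2) + (-4)·(1.2)) / 4 = -12/4 = -3
  S[X_2,X_2] = ((0.2)·(0.2) + (0.2)·(0.2) + (-1.8)·(-1.8) + (0.2)·(0.2) + (1.2)·(1.2)) / 4 = 4.8/4 = 1.2
  S = [[8, -3],
 [-3, 1.2]].

Step 3 — invert S. det(S) = 8·1.2 - (-3)² = 0.6.
  S^{-1} = (1/det) · [[d, -b], [-b, a]] = [[2, 5],
 [5, 13.3333]].

Step 4 — quadratic form (x̄ - mu_0)^T · S^{-1} · (x̄ - mu_0):
  S^{-1} · (x̄ - mu_0) = (12, 30.6667),
  (x̄ - mu_0)^T · [...] = (4)·(12) + (0.8)·(30.6667) = 72.5333.

Step 5 — scale by n: T² = 5 · 72.5333 = 362.6667.

T² ≈ 362.6667


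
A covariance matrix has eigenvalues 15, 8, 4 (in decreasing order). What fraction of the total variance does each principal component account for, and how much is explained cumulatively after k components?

Step 1 — total variance = trace(Sigma) = Σ λ_i = 15 + 8 + 4 = 27.

Step 2 — fraction explained by component i = λ_i / Σ λ:
  PC1: 15/27 = 0.5556
  PC2: 8/27 = 0.2963
  PC3: 4/27 = 0.1481

Step 3 — cumulative fraction after k components = (λ_1 + ... + λ_k) / Σ λ:
  k = 1: 15/27 = 0.5556
  k = 2: (15 + 8)/27 = 23/27 = 0.8519
  k = 3: (15 + 8 + 4)/27 = 27/27 = 1

Summary (fraction, with percent):

explained: PC1 0.5556 (55.56%), PC2 0.2963 (29.63%), PC3 0.1481 (14.81%);  cumulative: 0.5556, 0.8519, 1


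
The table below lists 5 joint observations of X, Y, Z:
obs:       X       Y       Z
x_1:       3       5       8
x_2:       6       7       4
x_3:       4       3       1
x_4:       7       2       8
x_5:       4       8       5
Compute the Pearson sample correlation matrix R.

Step 1 — column means:
  mean(X) = (3 + 6 + 4 + 7 + 4) / 5 = 24/5 = 4.8
  mean(Y) = (5 + 7 + 3 + 2 + 8) / 5 = 25/5 = 5
  mean(Z) = (8 + 4 + 1 + 8 + 5) / 5 = 26/5 = 5.2

Step 2 — sample variances and covariances s[i,j] = (1/(n-1)) · Σ_k (x_{k,i} - mean_i) · (x_{k,j} - mean_j), with n-1 = 4:
  s[X,X] = ((-1.8)·(-1.8) + (1.2)·(1.2) + (-0.8)·(-0.8) + (2.2)·(2.2) + (-0.8)·(-0.8)) / 4 = 10.8/4 = 2.7
  s[X,Y] = ((-1.8)·(0) + (1.2)·(2) + (-0.8)·(-2) + (2.2)·(-3) + (-0.8)·(3)) / 4 = -5/4 = -1.25
  s[X,Z] = ((-1.8)·(2.8) + (1.2)·(-1.2) + (-0.8)·(-4.2) + (2.2)·(2.8) + (-0.8)·(-0.2)) / 4 = 3.2/4 = 0.8
  s[Y,Y] = ((0)·(0) + (2)·(2) + (-2)·(-2) + (-3)·(-3) + (3)·(3)) / 4 = 26/4 = 6.5
  s[Y,Z] = ((0)·(2.8) + (2)·(-1.2) + (-2)·(-4.2) + (-3)·(2.8) + (3)·(-0.2)) / 4 = -3/4 = -0.75
  s[Z,Z] = ((2.8)·(2.8) + (-1.2)·(-1.2) + (-4.2)·(-4.2) + (2.8)·(2.8) + (-0.2)·(-0.2)) / 4 = 34.8/4 = 8.7
  Sample standard deviations s_i = √(s[i,i]):
  s(X) = √(2.7) = 1.6432
  s(Y) = √(6.5) = 2.5495
  s(Z) = √(8.7) = 2.9496

Step 3 — r_{ij} = s_{ij} / (s_i · s_j):
  r[X,X] = 1 (diagonal).
  r[X,Y] = -1.25 / (1.6432 · 2.5495) = -1.25 / 4.1893 = -0.2984
  r[X,Z] = 0.8 / (1.6432 · 2.9496) = 0.8 / 4.8466 = 0.1651
  r[Y,Y] = 1 (diagonal).
  r[Y,Z] = -0.75 / (2.5495 · 2.9496) = -0.75 / 7.52 = -0.0997
  r[Z,Z] = 1 (diagonal).

R is symmetric with unit diagonal. Assembling:

R = [[1, -0.2984, 0.1651],
 [-0.2984, 1, -0.0997],
 [0.1651, -0.0997, 1]]
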